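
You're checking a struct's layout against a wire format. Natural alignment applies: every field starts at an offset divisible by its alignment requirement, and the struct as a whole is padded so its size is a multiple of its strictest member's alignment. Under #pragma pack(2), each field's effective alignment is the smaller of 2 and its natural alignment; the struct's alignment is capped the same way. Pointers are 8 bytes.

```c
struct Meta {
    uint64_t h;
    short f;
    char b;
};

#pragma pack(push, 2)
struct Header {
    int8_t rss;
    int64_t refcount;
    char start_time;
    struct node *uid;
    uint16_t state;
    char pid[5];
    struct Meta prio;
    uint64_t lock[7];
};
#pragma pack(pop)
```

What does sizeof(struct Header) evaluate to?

100

Meta: 0..8  h  (8B, 8-aligned); 8..10  f  (2B, 2-aligned); 10..11  b  (1B, 1-aligned); 11..16  -- tail padding (5B); sizeof = 16, alignof = 8
0..1  rss  (1B, 1-aligned)
1..2  -- padding (1B)
2..10  refcount  (8B, 2-aligned)
10..11  start_time  (1B, 1-aligned)
11..12  -- padding (1B)
12..20  uid  (8B, 2-aligned)
20..22  state  (2B, 2-aligned)
22..27  pid  (5B, 1-aligned)
27..28  -- padding (1B)
28..44  prio  (16B, 2-aligned)
44..100  lock  (56B, 2-aligned)
sizeof = 100, alignof = 2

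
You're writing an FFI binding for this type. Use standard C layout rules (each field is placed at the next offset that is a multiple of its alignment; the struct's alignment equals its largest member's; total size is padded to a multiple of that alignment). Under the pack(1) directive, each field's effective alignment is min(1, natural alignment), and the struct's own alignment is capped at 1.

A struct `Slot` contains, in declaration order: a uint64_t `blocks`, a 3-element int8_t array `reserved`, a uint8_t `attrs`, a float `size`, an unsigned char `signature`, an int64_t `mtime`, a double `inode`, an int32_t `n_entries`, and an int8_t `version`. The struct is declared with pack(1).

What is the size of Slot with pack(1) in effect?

38

0..8  blocks  (8B, 1-aligned)
8..11  reserved  (3B, 1-aligned)
11..12  attrs  (1B, 1-aligned)
12..16  size  (4B, 1-aligned)
16..17  signature  (1B, 1-aligned)
17..25  mtime  (8B, 1-aligned)
25..33  inode  (8B, 1-aligned)
33..37  n_entries  (4B, 1-aligned)
37..38  version  (1B, 1-aligned)
sizeof = 38, alignof = 1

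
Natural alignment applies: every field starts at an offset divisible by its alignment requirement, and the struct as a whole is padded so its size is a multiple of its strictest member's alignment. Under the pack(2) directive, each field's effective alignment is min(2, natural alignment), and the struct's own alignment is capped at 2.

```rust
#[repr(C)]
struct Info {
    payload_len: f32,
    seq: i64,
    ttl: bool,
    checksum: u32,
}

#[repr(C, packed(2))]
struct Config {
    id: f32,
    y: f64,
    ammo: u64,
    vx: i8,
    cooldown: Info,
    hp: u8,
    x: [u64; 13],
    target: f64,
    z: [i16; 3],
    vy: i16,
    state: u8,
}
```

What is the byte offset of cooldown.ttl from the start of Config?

Info: @0: payload_len [4B, align 4] → 4; +4 pad (align 8); @8: seq [8B, align 8] → 16; @16: ttl [1B, align 1] → 17; +3 pad (align 4); @20: checksum [4B, align 4] → 24; size 24, align 8
@0: id [4B, align 2] → 4
@4: y [8B, align 2] → 12
@12: ammo [8B, align 2] → 20
@20: vx [1B, align 1] → 21
+1 pad (align 2)
@22: cooldown [24B, align 2] → 46
within Info: ttl at 16
22 + 16 = 38

38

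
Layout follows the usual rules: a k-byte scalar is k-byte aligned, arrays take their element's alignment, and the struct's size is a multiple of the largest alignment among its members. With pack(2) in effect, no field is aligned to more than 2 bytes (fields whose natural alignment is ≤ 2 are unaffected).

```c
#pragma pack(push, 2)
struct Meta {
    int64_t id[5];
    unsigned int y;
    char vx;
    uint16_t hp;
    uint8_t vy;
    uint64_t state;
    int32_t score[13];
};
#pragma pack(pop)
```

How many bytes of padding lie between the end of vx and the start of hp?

id at 0 (size 40, align 2) → ends 40
y at 40 (size 4, align 2) → ends 44
vx at 44 (size 1, align 1) → ends 45
pad 1 to align 2 for hp
hp at 46 (size 2, align 2) → ends 48

1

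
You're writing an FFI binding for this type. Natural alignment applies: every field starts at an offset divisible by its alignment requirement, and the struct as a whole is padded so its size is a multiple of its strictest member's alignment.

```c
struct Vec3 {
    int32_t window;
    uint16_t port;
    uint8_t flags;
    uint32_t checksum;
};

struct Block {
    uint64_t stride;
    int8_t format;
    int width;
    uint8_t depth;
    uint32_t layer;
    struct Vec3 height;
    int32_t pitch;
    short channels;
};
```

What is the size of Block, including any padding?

48

Vec3: 0..4  window  (4B, 4-aligned); 4..6  port  (2B, 2-aligned); 6..7  flags  (1B, 1-aligned); 7..8  -- padding (1B); 8..12  checksum  (4B, 4-aligned); sizeof = 12, alignof = 4
0..8  stride  (8B, 8-aligned)
8..9  format  (1B, 1-aligned)
9..12  -- padding (3B)
12..16  width  (4B, 4-aligned)
16..17  depth  (1B, 1-aligned)
17..20  -- padding (3B)
20..24  layer  (4B, 4-aligned)
24..36  height  (12B, 4-aligned)
36..40  pitch  (4B, 4-aligned)
40..42  channels  (2B, 2-aligned)
42..48  -- tail padding (6B)
sizeof = 48, alignof = 8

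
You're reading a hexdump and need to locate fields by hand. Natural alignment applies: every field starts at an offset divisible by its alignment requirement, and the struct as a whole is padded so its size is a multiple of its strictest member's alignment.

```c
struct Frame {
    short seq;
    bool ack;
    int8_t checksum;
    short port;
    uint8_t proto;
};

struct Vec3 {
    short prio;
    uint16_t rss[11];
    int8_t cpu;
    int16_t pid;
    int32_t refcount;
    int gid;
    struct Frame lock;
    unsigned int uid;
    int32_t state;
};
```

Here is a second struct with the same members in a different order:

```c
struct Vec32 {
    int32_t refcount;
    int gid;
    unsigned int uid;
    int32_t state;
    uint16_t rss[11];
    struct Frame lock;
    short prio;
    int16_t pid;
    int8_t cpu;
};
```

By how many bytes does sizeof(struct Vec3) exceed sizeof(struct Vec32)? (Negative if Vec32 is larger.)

Frame: 0..2  seq  (2B, 2-aligned); 2..3  ack  (1B, 1-aligned); 3..4  checksum  (1B, 1-aligned); 4..6  port  (2B, 2-aligned); 6..7  proto  (1B, 1-aligned); 7..8  -- tail padding (1B); sizeof = 8, alignof = 2
0..2  prio  (2B, 2-aligned)
2..24  rss  (22B, 2-aligned)
24..25  cpu  (1B, 1-aligned)
25..26  -- padding (1B)
26..28  pid  (2B, 2-aligned)
28..32  refcount  (4B, 4-aligned)
32..36  gid  (4B, 4-aligned)
36..44  lock  (8B, 2-aligned)
44..48  uid  (4B, 4-aligned)
48..52  state  (4B, 4-aligned)
sizeof = 52, alignof = 4
— Vec32 —
0..4  refcount  (4B, 4-aligned)
4..8  gid  (4B, 4-aligned)
8..12  uid  (4B, 4-aligned)
12..16  state  (4B, 4-aligned)
16..38  rss  (22B, 2-aligned)
38..46  lock  (8B, 2-aligned)
46..48  prio  (2B, 2-aligned)
48..50  pid  (2B, 2-aligned)
50..51  cpu  (1B, 1-aligned)
51..52  -- tail padding (1B)
sizeof = 52, alignof = 4
52 − 52 = 0

0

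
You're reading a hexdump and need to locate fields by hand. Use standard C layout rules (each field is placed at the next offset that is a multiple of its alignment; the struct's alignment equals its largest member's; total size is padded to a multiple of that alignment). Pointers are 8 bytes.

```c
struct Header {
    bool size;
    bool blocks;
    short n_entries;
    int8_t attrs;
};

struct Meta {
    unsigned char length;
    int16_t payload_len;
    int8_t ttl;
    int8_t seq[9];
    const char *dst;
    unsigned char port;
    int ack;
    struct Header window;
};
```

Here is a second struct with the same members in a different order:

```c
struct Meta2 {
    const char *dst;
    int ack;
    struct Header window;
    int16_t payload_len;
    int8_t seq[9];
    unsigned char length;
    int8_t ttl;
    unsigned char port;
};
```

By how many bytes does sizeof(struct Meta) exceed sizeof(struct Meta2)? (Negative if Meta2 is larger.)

Header: 0..1  size  (1B, 1-aligned); 1..2  blocks  (1B, 1-aligned); 2..4  n_entries  (2B, 2-aligned); 4..5  attrs  (1B, 1-aligned); 5..6  -- tail padding (1B); sizeof = 6, alignof = 2
0..1  length  (1B, 1-aligned)
1..2  -- padding (1B)
2..4  payload_len  (2B, 2-aligned)
4..5  ttl  (1B, 1-aligned)
5..14  seq  (9B, 1-aligned)
14..16  -- padding (2B)
16..24  dst  (8B, 8-aligned)
24..25  port  (1B, 1-aligned)
25..28  -- padding (3B)
28..32  ack  (4B, 4-aligned)
32..38  window  (6B, 2-aligned)
38..40  -- tail padding (2B)
sizeof = 40, alignof = 8
— Meta2 —
0..8  dst  (8B, 8-aligned)
8..12  ack  (4B, 4-aligned)
12..18  window  (6B, 2-aligned)
18..20  payload_len  (2B, 2-aligned)
20..29  seq  (9B, 1-aligned)
29..30  length  (1B, 1-aligned)
30..31  ttl  (1B, 1-aligned)
31..32  port  (1B, 1-aligned)
sizeof = 32, alignof = 8
40 − 32 = 8

8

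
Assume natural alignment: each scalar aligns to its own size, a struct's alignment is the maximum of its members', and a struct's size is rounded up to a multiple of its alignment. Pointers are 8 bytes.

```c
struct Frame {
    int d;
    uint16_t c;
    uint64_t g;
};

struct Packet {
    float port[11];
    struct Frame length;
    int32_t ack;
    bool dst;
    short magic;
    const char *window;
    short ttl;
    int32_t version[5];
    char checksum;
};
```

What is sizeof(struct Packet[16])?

1792

Frame: d at 0 (size 4, align 4) → ends 4; c at 4 (size 2, align 2) → ends 6; pad 2 to align 8 for g; g at 8 (size 8, align 8) → ends 16; total 16 bytes, alignment 8
port at 0 (size 44, align 4) → ends 44
pad 4 to align 8 for length
length at 48 (size 16, align 8) → ends 64
ack at 64 (size 4, align 4) → ends 68
dst at 68 (size 1, align 1) → ends 69
pad 1 to align 2 for magic
magic at 70 (size 2, align 2) → ends 72
window at 72 (size 8, align 8) → ends 80
ttl at 80 (size 2, align 2) → ends 82
pad 2 to align 4 for version
version at 84 (size 20, align 4) → ends 104
checksum at 104 (size 1, align 1) → ends 105
tail pad 7 to reach multiple of 8
total 112 bytes, alignment 8
array of 16: 16 × 112 = 1792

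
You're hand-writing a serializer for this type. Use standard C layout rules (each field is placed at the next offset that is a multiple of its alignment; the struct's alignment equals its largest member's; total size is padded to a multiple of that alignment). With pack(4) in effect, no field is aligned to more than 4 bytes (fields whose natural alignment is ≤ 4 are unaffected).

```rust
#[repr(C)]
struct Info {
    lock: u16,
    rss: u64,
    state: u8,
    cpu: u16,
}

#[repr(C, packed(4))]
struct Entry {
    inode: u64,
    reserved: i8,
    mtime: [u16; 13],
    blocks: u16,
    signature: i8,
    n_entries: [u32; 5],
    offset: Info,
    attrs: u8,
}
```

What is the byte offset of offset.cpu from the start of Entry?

Info: 0..2  lock  (2B, 2-aligned); 2..8  -- padding (6B); 8..16  rss  (8B, 8-aligned); 16..17  state  (1B, 1-aligned); 17..18  -- padding (1B); 18..20  cpu  (2B, 2-aligned); 20..24  -- tail padding (4B); sizeof = 24, alignof = 8
0..8  inode  (8B, 4-aligned)
8..9  reserved  (1B, 1-aligned)
9..10  -- padding (1B)
10..36  mtime  (26B, 2-aligned)
36..38  blocks  (2B, 2-aligned)
38..39  signature  (1B, 1-aligned)
39..40  -- padding (1B)
40..60  n_entries  (20B, 4-aligned)
60..84  offset  (24B, 4-aligned)
within Info: cpu at 18
60 + 18 = 78

78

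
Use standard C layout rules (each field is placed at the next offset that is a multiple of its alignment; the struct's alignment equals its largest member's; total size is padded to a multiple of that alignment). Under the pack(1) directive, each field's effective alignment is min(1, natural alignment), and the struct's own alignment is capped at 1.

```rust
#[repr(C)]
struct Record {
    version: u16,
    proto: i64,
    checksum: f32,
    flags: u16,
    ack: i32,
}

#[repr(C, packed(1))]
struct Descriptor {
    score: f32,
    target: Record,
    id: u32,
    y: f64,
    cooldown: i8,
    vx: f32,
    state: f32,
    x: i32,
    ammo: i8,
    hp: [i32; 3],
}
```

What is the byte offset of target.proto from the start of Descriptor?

Record: @0: version [2B, align 2] → 2; +6 pad (align 8); @8: proto [8B, align 8] → 16; @16: checksum [4B, align 4] → 20; @20: flags [2B, align 2] → 22; +2 pad (align 4); @24: ack [4B, align 4] → 28; +4 tail pad (align 8); size 32, align 8
@0: score [4B, align 1] → 4
@4: target [32B, align 1] → 36
within Record: proto at 8
4 + 8 = 12

12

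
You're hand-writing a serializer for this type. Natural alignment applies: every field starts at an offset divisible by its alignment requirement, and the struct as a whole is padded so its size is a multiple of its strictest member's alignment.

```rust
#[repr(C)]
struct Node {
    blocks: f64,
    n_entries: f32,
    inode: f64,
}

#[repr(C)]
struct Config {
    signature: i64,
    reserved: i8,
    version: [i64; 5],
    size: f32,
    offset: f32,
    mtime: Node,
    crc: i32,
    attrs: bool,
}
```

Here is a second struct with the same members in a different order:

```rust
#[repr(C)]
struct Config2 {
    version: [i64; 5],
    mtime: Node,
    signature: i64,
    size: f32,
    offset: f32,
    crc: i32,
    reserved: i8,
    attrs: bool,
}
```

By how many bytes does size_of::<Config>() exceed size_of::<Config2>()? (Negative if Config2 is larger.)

Node: blocks at 0 (size 8, align 8) → ends 8; n_entries at 8 (size 4, align 4) → ends 12; pad 4 to align 8 for inode; inode at 16 (size 8, align 8) → ends 24; total 24 bytes, alignment 8
signature at 0 (size 8, align 8) → ends 8
reserved at 8 (size 1, align 1) → ends 9
pad 7 to align 8 for version
version at 16 (size 40, align 8) → ends 56
size at 56 (size 4, align 4) → ends 60
offset at 60 (size 4, align 4) → ends 64
mtime at 64 (size 24, align 8) → ends 88
crc at 88 (size 4, align 4) → ends 92
attrs at 92 (size 1, align 1) → ends 93
tail pad 3 to reach multiple of 8
total 96 bytes, alignment 8
— Config2 —
version at 0 (size 40, align 8) → ends 40
mtime at 40 (size 24, align 8) → ends 64
signature at 64 (size 8, align 8) → ends 72
size at 72 (size 4, align 4) → ends 76
offset at 76 (size 4, align 4) → ends 80
crc at 80 (size 4, align 4) → ends 84
reserved at 84 (size 1, align 1) → ends 85
attrs at 85 (size 1, align 1) → ends 86
tail pad 2 to reach multiple of 8
total 88 bytes, alignment 8
96 − 88 = 8

8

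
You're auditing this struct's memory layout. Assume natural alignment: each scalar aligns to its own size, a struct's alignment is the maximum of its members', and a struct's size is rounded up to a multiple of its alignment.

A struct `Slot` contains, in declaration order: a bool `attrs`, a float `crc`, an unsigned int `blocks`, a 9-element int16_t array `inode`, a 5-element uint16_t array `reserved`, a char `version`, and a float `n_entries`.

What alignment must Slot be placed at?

4

member alignments: attrs=1, crc=4, blocks=4, inode=2, reserved=2, version=1, n_entries=4
max = 4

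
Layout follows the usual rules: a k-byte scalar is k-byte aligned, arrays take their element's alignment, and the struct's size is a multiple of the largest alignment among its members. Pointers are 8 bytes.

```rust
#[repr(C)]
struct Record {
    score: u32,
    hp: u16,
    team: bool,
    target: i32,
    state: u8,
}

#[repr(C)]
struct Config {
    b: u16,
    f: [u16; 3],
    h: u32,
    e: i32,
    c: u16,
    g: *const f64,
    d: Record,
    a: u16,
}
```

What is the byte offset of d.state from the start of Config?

44

Record: 0..4  score  (4B, 4-aligned); 4..6  hp  (2B, 2-aligned); 6..7  team  (1B, 1-aligned); 7..8  -- padding (1B); 8..12  target  (4B, 4-aligned); 12..13  state  (1B, 1-aligned); 13..16  -- tail padding (3B); sizeof = 16, alignof = 4
0..2  b  (2B, 2-aligned)
2..8  f  (6B, 2-aligned)
8..12  h  (4B, 4-aligned)
12..16  e  (4B, 4-aligned)
16..18  c  (2B, 2-aligned)
18..24  -- padding (6B)
24..32  g  (8B, 8-aligned)
32..48  d  (16B, 4-aligned)
within Record: state at 12
32 + 12 = 44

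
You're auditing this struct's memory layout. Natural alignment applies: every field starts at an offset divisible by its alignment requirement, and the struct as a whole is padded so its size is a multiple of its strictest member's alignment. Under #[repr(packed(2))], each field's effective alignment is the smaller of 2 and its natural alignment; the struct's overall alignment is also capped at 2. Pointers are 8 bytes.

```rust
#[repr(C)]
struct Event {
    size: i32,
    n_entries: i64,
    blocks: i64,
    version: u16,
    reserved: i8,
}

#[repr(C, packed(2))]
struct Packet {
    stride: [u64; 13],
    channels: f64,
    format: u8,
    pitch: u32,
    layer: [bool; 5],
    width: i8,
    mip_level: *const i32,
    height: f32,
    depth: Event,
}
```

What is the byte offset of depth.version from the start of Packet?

160

Event: @0: size [4B, align 4] → 4; +4 pad (align 8); @8: n_entries [8B, align 8] → 16; @16: blocks [8B, align 8] → 24; @24: version [2B, align 2] → 26; @26: reserved [1B, align 1] → 27; +5 tail pad (align 8); size 32, align 8
@0: stride [104B, align 2] → 104
@104: channels [8B, align 2] → 112
@112: format [1B, align 1] → 113
+1 pad (align 2)
@114: pitch [4B, align 2] → 118
@118: layer [5B, align 1] → 123
@123: width [1B, align 1] → 124
@124: mip_level [8B, align 2] → 132
@132: height [4B, align 2] → 136
@136: depth [32B, align 2] → 168
within Event: version at 24
136 + 24 = 160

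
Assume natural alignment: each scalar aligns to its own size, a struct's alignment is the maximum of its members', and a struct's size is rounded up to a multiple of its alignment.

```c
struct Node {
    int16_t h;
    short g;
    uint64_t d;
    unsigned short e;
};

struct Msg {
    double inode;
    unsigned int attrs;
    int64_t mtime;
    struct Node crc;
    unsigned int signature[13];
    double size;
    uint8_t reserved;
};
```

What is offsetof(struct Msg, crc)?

24

Node: 0..2  h  (2B, 2-aligned); 2..4  g  (2B, 2-aligned); 4..8  -- padding (4B); 8..16  d  (8B, 8-aligned); 16..18  e  (2B, 2-aligned); 18..24  -- tail padding (6B); sizeof = 24, alignof = 8
0..8  inode  (8B, 8-aligned)
8..12  attrs  (4B, 4-aligned)
12..16  -- padding (4B)
16..24  mtime  (8B, 8-aligned)
24..48  crc  (24B, 8-aligned)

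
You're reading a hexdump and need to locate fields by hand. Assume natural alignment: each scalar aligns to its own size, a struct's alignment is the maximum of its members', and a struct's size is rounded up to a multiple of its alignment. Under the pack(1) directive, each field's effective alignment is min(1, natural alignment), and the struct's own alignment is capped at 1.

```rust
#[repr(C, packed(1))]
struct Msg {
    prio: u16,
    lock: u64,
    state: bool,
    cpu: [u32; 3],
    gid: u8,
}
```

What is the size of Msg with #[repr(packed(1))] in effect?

24

@0: prio [2B, align 1] → 2
@2: lock [8B, align 1] → 10
@10: state [1B, align 1] → 11
@11: cpu [12B, align 1] → 23
@23: gid [1B, align 1] → 24
size 24, align 1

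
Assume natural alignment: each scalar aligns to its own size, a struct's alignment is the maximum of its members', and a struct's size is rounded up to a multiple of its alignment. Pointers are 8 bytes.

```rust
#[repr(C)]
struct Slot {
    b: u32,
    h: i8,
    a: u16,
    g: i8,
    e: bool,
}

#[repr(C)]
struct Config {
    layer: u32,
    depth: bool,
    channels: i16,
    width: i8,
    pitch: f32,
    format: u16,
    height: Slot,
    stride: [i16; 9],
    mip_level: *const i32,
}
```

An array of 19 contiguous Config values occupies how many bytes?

Slot: @0: b [4B, align 4] → 4; @4: h [1B, align 1] → 5; +1 pad (align 2); @6: a [2B, align 2] → 8; @8: g [1B, align 1] → 9; @9: e [1B, align 1] → 10; +2 tail pad (align 4); size 12, align 4
@0: layer [4B, align 4] → 4
@4: depth [1B, align 1] → 5
+1 pad (align 2)
@6: channels [2B, align 2] → 8
@8: width [1B, align 1] → 9
+3 pad (align 4)
@12: pitch [4B, align 4] → 16
@16: format [2B, align 2] → 18
+2 pad (align 4)
@20: height [12B, align 4] → 32
@32: stride [18B, align 2] → 50
+6 pad (align 8)
@56: mip_level [8B, align 8] → 64
size 64, align 8
array of 19: 19 × 64 = 1216

1216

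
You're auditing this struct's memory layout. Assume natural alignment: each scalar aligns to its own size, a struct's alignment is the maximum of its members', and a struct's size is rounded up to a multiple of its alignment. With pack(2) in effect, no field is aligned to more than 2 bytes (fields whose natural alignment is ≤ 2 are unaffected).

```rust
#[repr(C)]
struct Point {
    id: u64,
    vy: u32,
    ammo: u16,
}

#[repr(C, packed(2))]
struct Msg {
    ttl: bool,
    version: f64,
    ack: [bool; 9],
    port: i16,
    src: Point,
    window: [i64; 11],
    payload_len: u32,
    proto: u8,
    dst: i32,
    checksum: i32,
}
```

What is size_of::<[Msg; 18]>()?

Point: 0..8  id  (8B, 8-aligned); 8..12  vy  (4B, 4-aligned); 12..14  ammo  (2B, 2-aligned); 14..16  -- tail padding (2B); sizeof = 16, alignof = 8
0..1  ttl  (1B, 1-aligned)
1..2  -- padding (1B)
2..10  version  (8B, 2-aligned)
10..19  ack  (9B, 1-aligned)
19..20  -- padding (1B)
20..22  port  (2B, 2-aligned)
22..38  src  (16B, 2-aligned)
38..126  window  (88B, 2-aligned)
126..130  payload_len  (4B, 2-aligned)
130..131  proto  (1B, 1-aligned)
131..132  -- padding (1B)
132..136  dst  (4B, 2-aligned)
136..140  checksum  (4B, 2-aligned)
sizeof = 140, alignof = 2
array of 18: 18 × 140 = 2520

2520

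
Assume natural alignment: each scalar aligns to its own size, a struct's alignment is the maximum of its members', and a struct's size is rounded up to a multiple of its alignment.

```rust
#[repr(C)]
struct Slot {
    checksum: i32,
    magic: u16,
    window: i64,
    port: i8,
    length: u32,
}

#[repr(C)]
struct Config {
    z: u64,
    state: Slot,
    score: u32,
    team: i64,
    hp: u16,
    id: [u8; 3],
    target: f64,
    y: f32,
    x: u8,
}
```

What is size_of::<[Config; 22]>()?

Slot: checksum at 0 (size 4, align 4) → ends 4; magic at 4 (size 2, align 2) → ends 6; pad 2 to align 8 for window; window at 8 (size 8, align 8) → ends 16; port at 16 (size 1, align 1) → ends 17; pad 3 to align 4 for length; length at 20 (size 4, align 4) → ends 24; total 24 bytes, alignment 8
z at 0 (size 8, align 8) → ends 8
state at 8 (size 24, align 8) → ends 32
score at 32 (size 4, align 4) → ends 36
pad 4 to align 8 for team
team at 40 (size 8, align 8) → ends 48
hp at 48 (size 2, align 2) → ends 50
id at 50 (size 3, align 1) → ends 53
pad 3 to align 8 for target
target at 56 (size 8, align 8) → ends 64
y at 64 (size 4, align 4) → ends 68
x at 68 (size 1, align 1) → ends 69
tail pad 3 to reach multiple of 8
total 72 bytes, alignment 8
array of 22: 22 × 72 = 1584

1584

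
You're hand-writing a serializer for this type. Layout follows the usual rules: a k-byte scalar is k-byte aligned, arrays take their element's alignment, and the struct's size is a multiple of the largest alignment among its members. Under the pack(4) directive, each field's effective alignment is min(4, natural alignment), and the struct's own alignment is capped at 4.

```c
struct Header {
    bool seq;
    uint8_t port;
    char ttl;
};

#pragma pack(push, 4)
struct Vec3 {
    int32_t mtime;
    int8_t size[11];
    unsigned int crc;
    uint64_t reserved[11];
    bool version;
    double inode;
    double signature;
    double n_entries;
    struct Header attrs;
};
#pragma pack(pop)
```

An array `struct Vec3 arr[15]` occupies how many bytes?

2100

Header: 0..1  seq  (1B, 1-aligned); 1..2  port  (1B, 1-aligned); 2..3  ttl  (1B, 1-aligned); sizeof = 3, alignof = 1
0..4  mtime  (4B, 4-aligned)
4..15  size  (11B, 1-aligned)
15..16  -- padding (1B)
16..20  crc  (4B, 4-aligned)
20..108  reserved  (88B, 4-aligned)
108..109  version  (1B, 1-aligned)
109..112  -- padding (3B)
112..120  inode  (8B, 4-aligned)
120..128  signature  (8B, 4-aligned)
128..136  n_entries  (8B, 4-aligned)
136..139  attrs  (3B, 1-aligned)
139..140  -- tail padding (1B)
sizeof = 140, alignof = 4
array of 15: 15 × 140 = 2100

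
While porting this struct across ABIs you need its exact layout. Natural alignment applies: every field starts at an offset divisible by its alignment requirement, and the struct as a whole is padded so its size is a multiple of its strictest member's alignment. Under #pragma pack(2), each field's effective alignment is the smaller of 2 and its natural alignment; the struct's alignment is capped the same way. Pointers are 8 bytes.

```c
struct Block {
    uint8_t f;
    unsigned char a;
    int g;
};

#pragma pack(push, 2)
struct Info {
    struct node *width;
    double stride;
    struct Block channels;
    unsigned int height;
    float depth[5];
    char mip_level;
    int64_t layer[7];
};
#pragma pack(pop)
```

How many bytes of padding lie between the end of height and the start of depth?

0

Block: @0: f [1B, align 1] → 1; @1: a [1B, align 1] → 2; +2 pad (align 4); @4: g [4B, align 4] → 8; size 8, align 4
@0: width [8B, align 2] → 8
@8: stride [8B, align 2] → 16
@16: channels [8B, align 2] → 24
@24: height [4B, align 2] → 28
@28: depth [20B, align 2] → 48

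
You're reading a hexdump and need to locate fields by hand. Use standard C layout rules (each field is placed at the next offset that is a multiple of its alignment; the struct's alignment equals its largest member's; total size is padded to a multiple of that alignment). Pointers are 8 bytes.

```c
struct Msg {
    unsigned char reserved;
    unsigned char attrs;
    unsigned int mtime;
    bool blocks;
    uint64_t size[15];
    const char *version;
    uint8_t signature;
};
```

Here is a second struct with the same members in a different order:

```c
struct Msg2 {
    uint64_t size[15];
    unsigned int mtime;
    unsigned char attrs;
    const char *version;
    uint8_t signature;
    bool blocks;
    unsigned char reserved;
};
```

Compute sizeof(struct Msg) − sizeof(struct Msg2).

0..1  reserved  (1B, 1-aligned)
1..2  attrs  (1B, 1-aligned)
2..4  -- padding (2B)
4..8  mtime  (4B, 4-aligned)
8..9  blocks  (1B, 1-aligned)
9..16  -- padding (7B)
16..136  size  (120B, 8-aligned)
136..144  version  (8B, 8-aligned)
144..145  signature  (1B, 1-aligned)
145..152  -- tail padding (7B)
sizeof = 152, alignof = 8
— Msg2 —
0..120  size  (120B, 8-aligned)
120..124  mtime  (4B, 4-aligned)
124..125  attrs  (1B, 1-aligned)
125..128  -- padding (3B)
128..136  version  (8B, 8-aligned)
136..137  signature  (1B, 1-aligned)
137..138  blocks  (1B, 1-aligned)
138..139  reserved  (1B, 1-aligned)
139..144  -- tail padding (5B)
sizeof = 144, alignof = 8
152 − 144 = 8

8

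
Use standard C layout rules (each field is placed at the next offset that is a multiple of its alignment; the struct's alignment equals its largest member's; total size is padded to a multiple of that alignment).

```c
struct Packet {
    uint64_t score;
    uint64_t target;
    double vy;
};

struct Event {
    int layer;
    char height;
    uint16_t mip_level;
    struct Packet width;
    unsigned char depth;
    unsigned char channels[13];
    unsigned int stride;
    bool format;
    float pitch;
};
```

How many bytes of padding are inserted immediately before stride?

2

Packet: @0: score [8B, align 8] → 8; @8: target [8B, align 8] → 16; @16: vy [8B, align 8] → 24; size 24, align 8
@0: layer [4B, align 4] → 4
@4: height [1B, align 1] → 5
+1 pad (align 2)
@6: mip_level [2B, align 2] → 8
@8: width [24B, align 8] → 32
@32: depth [1B, align 1] → 33
@33: channels [13B, align 1] → 46
+2 pad (align 4)
@48: stride [4B, align 4] → 52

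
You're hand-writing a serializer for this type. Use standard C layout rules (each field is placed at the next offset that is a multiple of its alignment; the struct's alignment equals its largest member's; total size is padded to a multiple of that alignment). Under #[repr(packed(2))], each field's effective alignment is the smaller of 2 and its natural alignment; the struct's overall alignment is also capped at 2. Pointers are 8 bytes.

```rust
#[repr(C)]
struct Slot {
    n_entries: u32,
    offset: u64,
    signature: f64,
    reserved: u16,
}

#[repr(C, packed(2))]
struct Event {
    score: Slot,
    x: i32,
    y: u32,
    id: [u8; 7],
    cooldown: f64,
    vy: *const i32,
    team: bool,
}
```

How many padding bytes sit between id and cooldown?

1

Slot: @0: n_entries [4B, align 4] → 4; +4 pad (align 8); @8: offset [8B, align 8] → 16; @16: signature [8B, align 8] → 24; @24: reserved [2B, align 2] → 26; +6 tail pad (align 8); size 32, align 8
@0: score [32B, align 2] → 32
@32: x [4B, align 2] → 36
@36: y [4B, align 2] → 40
@40: id [7B, align 1] → 47
+1 pad (align 2)
@48: cooldown [8B, align 2] → 56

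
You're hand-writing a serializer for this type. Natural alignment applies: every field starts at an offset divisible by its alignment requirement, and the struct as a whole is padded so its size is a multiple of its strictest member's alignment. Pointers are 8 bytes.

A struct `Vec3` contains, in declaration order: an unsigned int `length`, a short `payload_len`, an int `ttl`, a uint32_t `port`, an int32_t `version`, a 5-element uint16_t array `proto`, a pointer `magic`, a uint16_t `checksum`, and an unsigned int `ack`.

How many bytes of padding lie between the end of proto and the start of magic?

2

0..4  length  (4B, 4-aligned)
4..6  payload_len  (2B, 2-aligned)
6..8  -- padding (2B)
8..12  ttl  (4B, 4-aligned)
12..16  port  (4B, 4-aligned)
16..20  version  (4B, 4-aligned)
20..30  proto  (10B, 2-aligned)
30..32  -- padding (2B)
32..40  magic  (8B, 8-aligned)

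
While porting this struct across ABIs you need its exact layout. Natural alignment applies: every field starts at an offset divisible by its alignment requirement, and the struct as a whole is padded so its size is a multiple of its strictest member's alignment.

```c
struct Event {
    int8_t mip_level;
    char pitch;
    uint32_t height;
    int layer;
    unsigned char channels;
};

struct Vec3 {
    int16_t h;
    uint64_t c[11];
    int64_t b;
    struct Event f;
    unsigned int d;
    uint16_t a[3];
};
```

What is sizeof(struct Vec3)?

136 bytes

Event: mip_level at 0 (size 1, align 1) → ends 1; pitch at 1 (size 1, align 1) → ends 2; pad 2 to align 4 for height; height at 4 (size 4, align 4) → ends 8; layer at 8 (size 4, align 4) → ends 12; channels at 12 (size 1, align 1) → ends 13; tail pad 3 to reach multiple of 4; total 16 bytes, alignment 4
h at 0 (size 2, align 2) → ends 2
pad 6 to align 8 for c
c at 8 (size 88, align 8) → ends 96
b at 96 (size 8, align 8) → ends 104
f at 104 (size 16, align 4) → ends 120
d at 120 (size 4, align 4) → ends 124
a at 124 (size 6, align 2) → ends 130
tail pad 6 to reach multiple of 8
total 136 bytes, alignment 8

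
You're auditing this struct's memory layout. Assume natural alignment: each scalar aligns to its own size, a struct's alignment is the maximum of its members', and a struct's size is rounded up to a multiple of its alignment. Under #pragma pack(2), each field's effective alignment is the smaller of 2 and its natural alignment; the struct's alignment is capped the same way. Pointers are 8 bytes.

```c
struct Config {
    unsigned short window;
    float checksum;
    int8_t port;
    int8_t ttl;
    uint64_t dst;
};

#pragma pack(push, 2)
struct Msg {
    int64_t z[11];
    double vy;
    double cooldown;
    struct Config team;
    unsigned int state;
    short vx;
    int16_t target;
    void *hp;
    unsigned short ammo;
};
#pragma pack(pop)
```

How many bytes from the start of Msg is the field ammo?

144

Config: 0..2  window  (2B, 2-aligned); 2..4  -- padding (2B); 4..8  checksum  (4B, 4-aligned); 8..9  port  (1B, 1-aligned); 9..10  ttl  (1B, 1-aligned); 10..16  -- padding (6B); 16..24  dst  (8B, 8-aligned); sizeof = 24, alignof = 8
0..88  z  (88B, 2-aligned)
88..96  vy  (8B, 2-aligned)
96..104  cooldown  (8B, 2-aligned)
104..128  team  (24B, 2-aligned)
128..132  state  (4B, 2-aligned)
132..134  vx  (2B, 2-aligned)
134..136  target  (2B, 2-aligned)
136..144  hp  (8B, 2-aligned)
144..146  ammo  (2B, 2-aligned)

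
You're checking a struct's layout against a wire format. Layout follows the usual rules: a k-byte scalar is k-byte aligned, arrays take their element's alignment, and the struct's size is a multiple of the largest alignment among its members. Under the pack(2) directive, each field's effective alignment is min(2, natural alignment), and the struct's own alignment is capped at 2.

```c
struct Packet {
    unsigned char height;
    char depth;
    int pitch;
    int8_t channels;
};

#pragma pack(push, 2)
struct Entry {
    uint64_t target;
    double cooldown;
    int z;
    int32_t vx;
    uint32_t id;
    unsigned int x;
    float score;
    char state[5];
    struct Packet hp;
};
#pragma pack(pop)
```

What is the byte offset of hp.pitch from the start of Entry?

46

Packet: @0: height [1B, align 1] → 1; @1: depth [1B, align 1] → 2; +2 pad (align 4); @4: pitch [4B, align 4] → 8; @8: channels [1B, align 1] → 9; +3 tail pad (align 4); size 12, align 4
@0: target [8B, align 2] → 8
@8: cooldown [8B, align 2] → 16
@16: z [4B, align 2] → 20
@20: vx [4B, align 2] → 24
@24: id [4B, align 2] → 28
@28: x [4B, align 2] → 32
@32: score [4B, align 2] → 36
@36: state [5B, align 1] → 41
+1 pad (align 2)
@42: hp [12B, align 2] → 54
within Packet: pitch at 4
42 + 4 = 46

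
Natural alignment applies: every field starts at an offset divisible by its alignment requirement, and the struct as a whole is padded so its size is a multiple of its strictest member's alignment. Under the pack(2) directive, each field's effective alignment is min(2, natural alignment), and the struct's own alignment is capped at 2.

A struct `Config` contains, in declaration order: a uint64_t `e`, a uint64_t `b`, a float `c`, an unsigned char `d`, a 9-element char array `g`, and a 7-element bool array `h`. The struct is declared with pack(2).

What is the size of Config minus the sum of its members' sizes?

1

0..8  e  (8B, 2-aligned)
8..16  b  (8B, 2-aligned)
16..20  c  (4B, 2-aligned)
20..21  d  (1B, 1-aligned)
21..30  g  (9B, 1-aligned)
30..37  h  (7B, 1-aligned)
37..38  -- tail padding (1B)
sizeof = 38, alignof = 2
data bytes 37, size 38 → padding 1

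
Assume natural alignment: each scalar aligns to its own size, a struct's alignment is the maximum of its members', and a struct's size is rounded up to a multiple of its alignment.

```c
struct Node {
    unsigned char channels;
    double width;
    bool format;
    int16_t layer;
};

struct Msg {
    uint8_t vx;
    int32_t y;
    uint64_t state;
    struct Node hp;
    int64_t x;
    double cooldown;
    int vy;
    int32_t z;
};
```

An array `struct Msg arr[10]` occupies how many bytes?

Node: 0..1  channels  (1B, 1-aligned); 1..8  -- padding (7B); 8..16  width  (8B, 8-aligned); 16..17  format  (1B, 1-aligned); 17..18  -- padding (1B); 18..20  layer  (2B, 2-aligned); 20..24  -- tail padding (4B); sizeof = 24, alignof = 8
0..1  vx  (1B, 1-aligned)
1..4  -- padding (3B)
4..8  y  (4B, 4-aligned)
8..16  state  (8B, 8-aligned)
16..40  hp  (24B, 8-aligned)
40..48  x  (8B, 8-aligned)
48..56  cooldown  (8B, 8-aligned)
56..60  vy  (4B, 4-aligned)
60..64  z  (4B, 4-aligned)
sizeof = 64, alignof = 8
array of 10: 10 × 64 = 640

640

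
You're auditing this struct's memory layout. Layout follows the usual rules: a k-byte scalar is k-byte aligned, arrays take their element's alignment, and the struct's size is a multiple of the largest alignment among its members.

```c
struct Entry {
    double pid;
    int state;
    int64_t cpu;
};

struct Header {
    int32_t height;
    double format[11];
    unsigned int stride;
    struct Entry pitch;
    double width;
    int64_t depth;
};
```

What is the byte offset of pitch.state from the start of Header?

Entry: 0..8  pid  (8B, 8-aligned); 8..12  state  (4B, 4-aligned); 12..16  -- padding (4B); 16..24  cpu  (8B, 8-aligned); sizeof = 24, alignof = 8
0..4  height  (4B, 4-aligned)
4..8  -- padding (4B)
8..96  format  (88B, 8-aligned)
96..100  stride  (4B, 4-aligned)
100..104  -- padding (4B)
104..128  pitch  (24B, 8-aligned)
within Entry: state at 8
104 + 8 = 112

112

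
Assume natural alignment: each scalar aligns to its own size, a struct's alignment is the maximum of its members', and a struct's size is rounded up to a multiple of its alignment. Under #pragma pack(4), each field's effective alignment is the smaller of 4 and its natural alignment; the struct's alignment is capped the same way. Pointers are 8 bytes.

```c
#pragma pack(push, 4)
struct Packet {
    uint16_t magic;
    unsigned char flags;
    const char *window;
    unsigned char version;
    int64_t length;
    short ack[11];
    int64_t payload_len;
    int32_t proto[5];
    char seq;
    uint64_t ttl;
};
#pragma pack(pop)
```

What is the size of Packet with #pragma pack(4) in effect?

88

@0: magic [2B, align 2] → 2
@2: flags [1B, align 1] → 3
+1 pad (align 4)
@4: window [8B, align 4] → 12
@12: version [1B, align 1] → 13
+3 pad (align 4)
@16: length [8B, align 4] → 24
@24: ack [22B, align 2] → 46
+2 pad (align 4)
@48: payload_len [8B, align 4] → 56
@56: proto [20B, align 4] → 76
@76: seq [1B, align 1] → 77
+3 pad (align 4)
@80: ttl [8B, align 4] → 88
size 88, align 4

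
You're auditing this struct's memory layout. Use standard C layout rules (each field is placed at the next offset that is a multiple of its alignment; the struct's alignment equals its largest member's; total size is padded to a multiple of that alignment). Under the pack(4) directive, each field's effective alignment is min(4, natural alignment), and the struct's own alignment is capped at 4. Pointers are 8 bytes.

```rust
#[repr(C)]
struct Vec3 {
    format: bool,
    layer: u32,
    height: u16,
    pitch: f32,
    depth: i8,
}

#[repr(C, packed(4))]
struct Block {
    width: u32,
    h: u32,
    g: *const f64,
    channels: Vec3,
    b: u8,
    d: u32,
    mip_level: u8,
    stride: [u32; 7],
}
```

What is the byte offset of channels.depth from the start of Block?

Vec3: format at 0 (size 1, align 1) → ends 1; pad 3 to align 4 for layer; layer at 4 (size 4, align 4) → ends 8; height at 8 (size 2, align 2) → ends 10; pad 2 to align 4 for pitch; pitch at 12 (size 4, align 4) → ends 16; depth at 16 (size 1, align 1) → ends 17; tail pad 3 to reach multiple of 4; total 20 bytes, alignment 4
width at 0 (size 4, align 4) → ends 4
h at 4 (size 4, align 4) → ends 8
g at 8 (size 8, align 4) → ends 16
channels at 16 (size 20, align 4) → ends 36
within Vec3: depth at 16
16 + 16 = 32

32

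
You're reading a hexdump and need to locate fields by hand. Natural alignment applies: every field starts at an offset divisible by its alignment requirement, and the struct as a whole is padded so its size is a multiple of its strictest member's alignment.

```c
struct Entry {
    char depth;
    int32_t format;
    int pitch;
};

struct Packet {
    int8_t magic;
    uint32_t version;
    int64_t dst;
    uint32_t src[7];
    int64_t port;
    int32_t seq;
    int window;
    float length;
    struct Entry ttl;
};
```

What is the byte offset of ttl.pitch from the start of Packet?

76

Entry: @0: depth [1B, align 1] → 1; +3 pad (align 4); @4: format [4B, align 4] → 8; @8: pitch [4B, align 4] → 12; size 12, align 4
@0: magic [1B, align 1] → 1
+3 pad (align 4)
@4: version [4B, align 4] → 8
@8: dst [8B, align 8] → 16
@16: src [28B, align 4] → 44
+4 pad (align 8)
@48: port [8B, align 8] → 56
@56: seq [4B, align 4] → 60
@60: window [4B, align 4] → 64
@64: length [4B, align 4] → 68
@68: ttl [12B, align 4] → 80
within Entry: pitch at 8
68 + 8 = 76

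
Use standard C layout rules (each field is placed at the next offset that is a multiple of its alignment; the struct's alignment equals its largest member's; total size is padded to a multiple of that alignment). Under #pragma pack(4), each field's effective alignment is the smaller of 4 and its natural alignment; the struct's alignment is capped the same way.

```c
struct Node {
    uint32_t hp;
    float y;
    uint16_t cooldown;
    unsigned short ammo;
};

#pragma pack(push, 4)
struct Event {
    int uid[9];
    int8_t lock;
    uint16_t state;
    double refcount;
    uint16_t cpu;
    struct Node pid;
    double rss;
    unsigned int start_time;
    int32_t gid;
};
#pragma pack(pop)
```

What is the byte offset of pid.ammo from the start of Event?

Node: @0: hp [4B, align 4] → 4; @4: y [4B, align 4] → 8; @8: cooldown [2B, align 2] → 10; @10: ammo [2B, align 2] → 12; size 12, align 4
@0: uid [36B, align 4] → 36
@36: lock [1B, align 1] → 37
+1 pad (align 2)
@38: state [2B, align 2] → 40
@40: refcount [8B, align 4] → 48
@48: cpu [2B, align 2] → 50
+2 pad (align 4)
@52: pid [12B, align 4] → 64
within Node: ammo at 10
52 + 10 = 62

62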